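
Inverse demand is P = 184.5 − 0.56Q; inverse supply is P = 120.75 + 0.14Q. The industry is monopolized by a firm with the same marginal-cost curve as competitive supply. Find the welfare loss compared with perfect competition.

Competitive equilibrium: 184.5 − 0.56Q = 120.75 + 0.14Q → Q* = 91.0714, P* = 133.5.
Marginal revenue: MR = 184.5 − 1.12Q. Set MR = MC: 184.5 − 1.12Q = 120.75 + 0.14Q → Q_m = 50.5952.
Price P_m = 184.5 − 0.56·50.5952 = 156.1667; MC(Q_m) = 120.75 + 0.14·50.5952 = 127.8333.
Competitive Q* = 91.0714, so ΔQ = 40.4762; wedge = 156.1667 − 127.8333 = 28.3334.
Welfare loss = ½ × 40.4762 × 28.3334 = 573.41.

573.41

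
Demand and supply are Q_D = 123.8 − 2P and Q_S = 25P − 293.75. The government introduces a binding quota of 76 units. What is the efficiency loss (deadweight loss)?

In inverse form: demand P = 61.9 − 0.5Q, supply P = 11.75 + 0.04Q.
Competitive equilibrium: 61.9 − 0.5Q = 11.75 + 0.04Q → Q* = 92.8704, P* = 15.4648.
At Q = 76: demand price = 61.9 − 0.5·76 = 23.9; supply price = 11.75 + 0.04·76 = 14.79.
ΔQ = 92.8704 − 76 = 16.8704; wedge = 23.9 − 14.79 = 9.11.
Deadweight loss = ½ × 16.8704 × 9.11 = 76.84.

76.84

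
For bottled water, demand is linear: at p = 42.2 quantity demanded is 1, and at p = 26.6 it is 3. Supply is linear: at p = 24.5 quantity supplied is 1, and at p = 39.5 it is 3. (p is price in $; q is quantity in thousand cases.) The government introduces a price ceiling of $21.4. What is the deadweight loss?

$18.86 thousand

Demand slope = (26.6 − 42.2)/(3 − 1) = −7.8, so p = 50 − 7.8q.
Supply slope = (39.5 − 24.5)/(3 − 1) = 7.5, so p = 17 + 7.5q.
Competitive equilibrium: 50 − 7.8q = 17 + 7.5q → q* = 2.1569, p* = 33.1765.
At the ceiling p = 21.4, quantity supplied = (21.4 − 17)/7.5 = 0.5867.
Willingness to pay at q' = 0.5867: 50 − 7.8·0.5867 = 45.4237.
Δq = 2.1569 − 0.5867 = 1.5702; wedge = 45.4237 − 21.4 = 24.0237.
Deadweight loss = ½ × 1.5702 × 24.0237 = $18.86 thousand.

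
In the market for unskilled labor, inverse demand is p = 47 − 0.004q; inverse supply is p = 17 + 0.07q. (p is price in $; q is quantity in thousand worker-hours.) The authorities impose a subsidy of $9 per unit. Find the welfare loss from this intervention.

Competitive equilibrium: 47 − 0.004q = 17 + 0.07q → q* = 405.4054, p* = 45.3784.
The subsidy lowers effective supply by 9: p = 8 + 0.07q.
New quantity: 47 − 0.004q = 8 + 0.07q → q' = 527.027.
Overproduction Δq = 527.027 − 405.4054 = 121.6216; wedge = subsidy = 9.
Deadweight loss = ½ × 121.6216 × 9 = $547.30 thousand.

$547.30 thousand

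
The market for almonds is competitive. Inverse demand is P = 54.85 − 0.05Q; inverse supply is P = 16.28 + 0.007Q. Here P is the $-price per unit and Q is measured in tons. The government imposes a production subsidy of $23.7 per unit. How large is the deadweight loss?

$4927.11

Competitive equilibrium: 54.85 − 0.05Q = 16.28 + 0.007Q → Q* = 676.66667, P* = 21.01667.
The subsidy lowers effective supply by 23.7: P = 0.007Q − 7.42.
New quantity: 54.85 − 0.05Q = 0.007Q − 7.42 → Q' = 1092.45614.
Overproduction ΔQ = 1092.45614 − 676.66667 = 415.78947; wedge = subsidy = 23.7.
The triangle = ½ × 415.78947 × 23.7 = $4927.11.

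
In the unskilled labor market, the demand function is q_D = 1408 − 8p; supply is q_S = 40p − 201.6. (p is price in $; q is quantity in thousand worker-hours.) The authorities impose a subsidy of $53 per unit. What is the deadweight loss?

In inverse form: demand p = 176 − 0.125q, supply p = 5.04 + 0.025q.
Competitive equilibrium: 176 − 0.125q = 5.04 + 0.025q → q* = 1139.73333, p* = 33.53333.
The subsidy lowers effective supply by 53: p = 0.025q − 47.96.
New quantity: 176 − 0.125q = 0.025q − 47.96 → q' = 1493.06667.
Overproduction Δq = 1493.06667 − 1139.73333 = 353.33334; wedge = subsidy = 53.
Welfare loss = ½ × 353.33334 × 53 = $9363.33 thousand.

$9363.33 thousand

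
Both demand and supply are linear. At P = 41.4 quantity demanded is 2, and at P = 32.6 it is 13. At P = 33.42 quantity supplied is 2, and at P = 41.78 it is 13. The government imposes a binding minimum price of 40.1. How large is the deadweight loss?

Demand slope = (32.6 − 41.4)/(13 − 2) = −0.8, so P = 43 − 0.8Q.
Supply slope = (41.78 − 33.42)/(13 − 2) = 0.76, so P = 31.9 + 0.76Q.
Competitive equilibrium: 43 − 0.8Q = 31.9 + 0.76Q → Q* = 7.1154, P* = 37.3077.
At the floor P = 40.1, quantity demanded = (43 − 40.1)/0.8 = 3.625.
Sellers' marginal cost at Q' = 3.625: 31.9 + 0.76·3.625 = 34.655.
ΔQ = 7.1154 − 3.625 = 3.4904; wedge = 40.1 − 34.655 = 5.445.
DWL = ½ × 3.4904 × 5.445 = 9.50.

9.50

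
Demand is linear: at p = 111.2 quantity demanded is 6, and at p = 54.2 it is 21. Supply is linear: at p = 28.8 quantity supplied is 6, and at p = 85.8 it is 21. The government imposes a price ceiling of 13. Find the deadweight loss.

855

Demand slope = (54.2 − 111.2)/(21 − 6) = −3.8, so p = 134 − 3.8q.
Supply slope = (85.8 − 28.8)/(21 − 6) = 3.8, so p = 6 + 3.8q.
Competitive equilibrium: 134 − 3.8q = 6 + 3.8q → q* = 16.8421, p* = 70.
At the ceiling p = 13, quantity supplied = (13 − 6)/3.8 = 1.8421.
Willingness to pay at q' = 1.8421: 134 − 3.8·1.8421 = 127.
Δq = 16.8421 − 1.8421 = 15; wedge = 127 − 13 = 114.
Welfare loss = ½ × 15 × 114 = 855.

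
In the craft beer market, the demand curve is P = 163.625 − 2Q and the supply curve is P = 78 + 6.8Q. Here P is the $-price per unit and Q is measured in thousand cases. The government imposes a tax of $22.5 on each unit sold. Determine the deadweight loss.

$28.76 thousand

Competitive equilibrium: 163.625 − 2Q = 78 + 6.8Q → Q* = 9.7301, P* = 144.1648.
With the tax, the buyer price exceeds the seller price by 22.5: (163.625 − 2Q) − (78 + 6.8Q) = 22.5 → Q' = 7.1733.
ΔQ = 9.7301 − 7.1733 = 2.5568; the wedge equals the tax, 22.5.
Welfare loss = ½ × 2.5568 × 22.5 = $28.76 thousand.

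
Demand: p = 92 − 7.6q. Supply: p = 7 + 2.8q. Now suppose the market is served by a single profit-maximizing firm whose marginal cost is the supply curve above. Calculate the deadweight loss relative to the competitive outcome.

61.92

Competitive equilibrium: 92 − 7.6q = 7 + 2.8q → q* = 8.1731, p* = 29.8846.
Marginal revenue: MR = 92 − 15.2q. Set MR = MC: 92 − 15.2q = 7 + 2.8q → q_m = 4.7222.
Price p_m = 92 − 7.6·4.7222 = 56.1113; MC(q_m) = 7 + 2.8·4.7222 = 20.2222.
Competitive q* = 8.1731, so Δq = 3.4509; wedge = 56.1113 − 20.2222 = 35.8891.
Welfare loss = ½ × 3.4509 × 35.8891 = 61.92.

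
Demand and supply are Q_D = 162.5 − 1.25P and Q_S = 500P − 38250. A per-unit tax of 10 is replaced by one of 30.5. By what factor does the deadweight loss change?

In inverse form: demand P = 130 − 0.8Q, supply P = 76.5 + 0.002Q.
Competitive equilibrium: 130 − 0.8Q = 76.5 + 0.002Q → Q* = 66.7082, P* = 76.6334.
For a per-unit tax t: ΔQ = t/0.802, so DWL = ½·t·(t/0.802) = t²/1.604.
At t = 10: DWL = 62.344. At t = 30.5: DWL = 579.956.
Ratio = (30.5/10)² = 9.3025.

9.3025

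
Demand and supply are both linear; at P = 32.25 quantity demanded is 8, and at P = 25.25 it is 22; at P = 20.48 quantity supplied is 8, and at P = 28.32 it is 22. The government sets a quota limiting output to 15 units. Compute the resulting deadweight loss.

Demand slope = (25.25 − 32.25)/(22 − 8) = −0.5, so P = 36.25 − 0.5Q.
Supply slope = (28.32 − 20.48)/(22 − 8) = 0.56, so P = 16 + 0.56Q.
Competitive equilibrium: 36.25 − 0.5Q = 16 + 0.56Q → Q* = 19.1038, P* = 26.6981.
At Q = 15: demand price = 36.25 − 0.5·15 = 28.75; supply price = 16 + 0.56·15 = 24.4.
ΔQ = 19.1038 − 15 = 4.1038; wedge = 28.75 − 24.4 = 4.35.
Welfare loss = ½ × 4.1038 × 4.35 = 8.93.

8.93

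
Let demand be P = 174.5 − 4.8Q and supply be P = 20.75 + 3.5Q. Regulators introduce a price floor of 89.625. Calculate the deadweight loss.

2.94

Competitive equilibrium: 174.5 − 4.8Q = 20.75 + 3.5Q → Q* = 18.5241, P* = 85.5843.
At the floor P = 89.625, quantity demanded = (174.5 − 89.625)/4.8 = 17.6823.
Sellers' marginal cost at Q' = 17.6823: 20.75 + 3.5·17.6823 = 82.6381.
ΔQ = 18.5241 − 17.6823 = 0.8418; wedge = 89.625 − 82.6381 = 6.9869.
DWL = ½ × 0.8418 × 6.9869 = 2.94.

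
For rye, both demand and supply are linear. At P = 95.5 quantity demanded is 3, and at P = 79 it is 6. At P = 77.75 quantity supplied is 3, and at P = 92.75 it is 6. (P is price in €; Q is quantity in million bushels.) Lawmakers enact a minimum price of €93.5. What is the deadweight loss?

€9.24 million

Demand slope = (79 − 95.5)/(6 − 3) = −5.5, so P = 112 − 5.5Q.
Supply slope = (92.75 − 77.75)/(6 − 3) = 5, so P = 62.75 + 5Q.
Competitive equilibrium: 112 − 5.5Q = 62.75 + 5Q → Q* = 4.6905, P* = 86.2024.
At the floor P = 93.5, quantity demanded = (112 − 93.5)/5.5 = 3.3636.
Sellers' marginal cost at Q' = 3.3636: 62.75 + 5·3.3636 = 79.568.
ΔQ = 4.6905 − 3.3636 = 1.3269; wedge = 93.5 − 79.568 = 13.932.
DWL = ½ × 1.3269 × 13.932 = €9.24 million.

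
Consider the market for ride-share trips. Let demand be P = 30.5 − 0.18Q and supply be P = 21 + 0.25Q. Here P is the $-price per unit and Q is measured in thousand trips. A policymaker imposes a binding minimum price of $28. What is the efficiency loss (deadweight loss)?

$14.47 thousand

Competitive equilibrium: 30.5 − 0.18Q = 21 + 0.25Q → Q* = 22.093, P* = 26.5233.
At the floor P = 28, quantity demanded = (30.5 − 28)/0.18 = 13.8889.
Sellers' marginal cost at Q' = 13.8889: 21 + 0.25·13.8889 = 24.4722.
ΔQ = 22.093 − 13.8889 = 8.2041; wedge = 28 − 24.4722 = 3.5278.
Deadweight loss = ½ × 8.2041 × 3.5278 = $14.47 thousand.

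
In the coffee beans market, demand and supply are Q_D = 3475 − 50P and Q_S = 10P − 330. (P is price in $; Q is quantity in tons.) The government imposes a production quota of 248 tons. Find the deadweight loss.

$189.28

In inverse form: demand P = 69.5 − 0.02Q, supply P = 33 + 0.1Q.
Competitive equilibrium: 69.5 − 0.02Q = 33 + 0.1Q → Q* = 304.1667, P* = 63.4167.
At Q = 248: demand price = 69.5 − 0.02·248 = 64.54; supply price = 33 + 0.1·248 = 57.8.
ΔQ = 304.1667 − 248 = 56.1667; wedge = 64.54 − 57.8 = 6.74.
Welfare loss = ½ × 56.1667 × 6.74 = $189.28.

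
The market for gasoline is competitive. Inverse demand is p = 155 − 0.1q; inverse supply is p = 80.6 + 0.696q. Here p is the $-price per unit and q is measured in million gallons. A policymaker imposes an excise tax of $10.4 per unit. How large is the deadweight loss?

Competitive equilibrium: 155 − 0.1q = 80.6 + 0.696q → q* = 93.4673, p* = 145.6533.
With the tax, the buyer price exceeds the seller price by 10.4: (155 − 0.1q) − (80.6 + 0.696q) = 10.4 → q' = 80.402.
Δq = 93.4673 − 80.402 = 13.0653; the wedge equals the tax, 10.4.
DWL = ½ × 13.0653 × 10.4 = $67.94 million.

$67.94 million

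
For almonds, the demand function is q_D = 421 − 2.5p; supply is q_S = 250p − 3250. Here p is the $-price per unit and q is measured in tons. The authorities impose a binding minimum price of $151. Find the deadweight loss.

$23509.91

In inverse form: demand p = 168.4 − 0.4q, supply p = 13 + 0.004q.
Competitive equilibrium: 168.4 − 0.4q = 13 + 0.004q → q* = 384.6535, p* = 14.5386.
At the floor p = 151, quantity demanded = (168.4 − 151)/0.4 = 43.5.
Sellers' marginal cost at q' = 43.5: 13 + 0.004·43.5 = 13.174.
Δq = 384.6535 − 43.5 = 341.1535; wedge = 151 − 13.174 = 137.826.
Welfare loss = ½ × 341.1535 × 137.826 = $23509.91.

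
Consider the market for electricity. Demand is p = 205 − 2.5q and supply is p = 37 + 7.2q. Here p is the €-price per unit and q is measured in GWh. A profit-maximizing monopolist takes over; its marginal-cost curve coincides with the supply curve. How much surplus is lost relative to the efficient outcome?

Competitive equilibrium: 205 − 2.5q = 37 + 7.2q → q* = 17.3196, p* = 161.701.
Marginal revenue: MR = 205 − 5q. Set MR = MC: 205 − 5q = 37 + 7.2q → q_m = 13.7705.
Price p_m = 205 − 2.5·13.7705 = 170.5738; MC(q_m) = 37 + 7.2·13.7705 = 136.1476.
Competitive q* = 17.3196, so Δq = 3.5491; wedge = 170.5738 − 136.1476 = 34.4262.
Welfare loss = ½ × 3.5491 × 34.4262 = €61.09.

€61.09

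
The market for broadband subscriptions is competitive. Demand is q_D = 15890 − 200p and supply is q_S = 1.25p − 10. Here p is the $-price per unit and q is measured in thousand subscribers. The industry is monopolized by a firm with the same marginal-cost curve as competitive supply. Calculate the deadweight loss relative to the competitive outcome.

$0.12 thousand

In inverse form: demand p = 79.45 − 0.005q, supply p = 8 + 0.8q.
Competitive equilibrium: 79.45 − 0.005q = 8 + 0.8q → q* = 88.7578, p* = 79.0062.
Marginal revenue: MR = 79.45 − 0.01q. Set MR = MC: 79.45 − 0.01q = 8 + 0.8q → q_m = 88.2099.
Price p_m = 79.45 − 0.005·88.2099 = 79.009; MC(q_m) = 8 + 0.8·88.2099 = 78.5679.
Competitive q* = 88.7578, so Δq = 0.5479; wedge = 79.009 − 78.5679 = 0.4411.
DWL = ½ × 0.5479 × 0.4411 = $0.12 thousand.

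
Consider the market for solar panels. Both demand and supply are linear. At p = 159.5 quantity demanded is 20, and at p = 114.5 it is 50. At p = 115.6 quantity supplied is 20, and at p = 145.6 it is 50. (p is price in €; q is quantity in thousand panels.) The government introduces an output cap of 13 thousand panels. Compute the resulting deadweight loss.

€753.992 thousand

Demand slope = (114.5 − 159.5)/(50 − 20) = −1.5, so p = 189.5 − 1.5q.
Supply slope = (145.6 − 115.6)/(50 − 20) = 1, so p = 95.6 + q.
Competitive equilibrium: 189.5 − 1.5q = 95.6 + q → q* = 37.56, p* = 133.16.
At q = 13: demand price = 189.5 − 1.5·13 = 170; supply price = 95.6 + 1·13 = 108.6.
Δq = 37.56 − 13 = 24.56; wedge = 170 − 108.6 = 61.4.
DWL = ½ × 24.56 × 61.4 = €753.992 thousand.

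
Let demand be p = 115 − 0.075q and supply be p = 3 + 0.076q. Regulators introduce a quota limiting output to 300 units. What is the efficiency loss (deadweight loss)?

Competitive equilibrium: 115 − 0.075q = 3 + 0.076q → q* = 741.72185, p* = 59.37086.
At q = 300: demand price = 115 − 0.075·300 = 92.5; supply price = 3 + 0.076·300 = 25.8.
Δq = 741.72185 − 300 = 441.72185; wedge = 92.5 − 25.8 = 66.7.
DWL = ½ × 441.72185 × 66.7 = 14731.42.

14731.42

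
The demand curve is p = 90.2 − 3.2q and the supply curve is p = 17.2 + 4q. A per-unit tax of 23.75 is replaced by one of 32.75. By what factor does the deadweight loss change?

1.901

Competitive equilibrium: 90.2 − 3.2q = 17.2 + 4q → q* = 10.1389, p* = 57.7556.
For a per-unit tax t: Δq = t/7.2, so DWL = ½·t·(t/7.2) = t²/14.4.
At t = 23.75: DWL = 39.171. At t = 32.75: DWL = 74.484.
Ratio = (32.75/23.75)² = 1.901.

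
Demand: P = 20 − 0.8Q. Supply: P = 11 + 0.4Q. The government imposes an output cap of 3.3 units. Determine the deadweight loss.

10.584

Competitive equilibrium: 20 − 0.8Q = 11 + 0.4Q → Q* = 7.5, P* = 14.
At Q = 3.3: demand price = 20 − 0.8·3.3 = 17.36; supply price = 11 + 0.4·3.3 = 12.32.
ΔQ = 7.5 − 3.3 = 4.2; wedge = 17.36 − 12.32 = 5.04.
DWL = ½ × 4.2 × 5.04 = 10.584.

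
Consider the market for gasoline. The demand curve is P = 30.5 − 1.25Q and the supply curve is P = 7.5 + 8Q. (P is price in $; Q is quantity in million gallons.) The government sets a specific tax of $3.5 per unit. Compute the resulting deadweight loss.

$0.66 million

Competitive equilibrium: 30.5 − 1.25Q = 7.5 + 8Q → Q* = 2.4865, P* = 27.3919.
With the tax, the buyer price exceeds the seller price by 3.5: (30.5 − 1.25Q) − (7.5 + 8Q) = 3.5 → Q' = 2.1081.
ΔQ = 2.4865 − 2.1081 = 0.3784; the wedge equals the tax, 3.5.
The triangle = ½ × 0.3784 × 3.5 = $0.66 million.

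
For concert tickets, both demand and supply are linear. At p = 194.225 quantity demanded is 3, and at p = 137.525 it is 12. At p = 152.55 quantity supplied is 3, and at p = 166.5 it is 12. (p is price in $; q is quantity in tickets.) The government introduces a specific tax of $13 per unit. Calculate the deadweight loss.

$10.76

Demand slope = (137.525 − 194.225)/(12 − 3) = −6.3, so p = 213.125 − 6.3q.
Supply slope = (166.5 − 152.55)/(12 − 3) = 1.55, so p = 147.9 + 1.55q.
Competitive equilibrium: 213.125 − 6.3q = 147.9 + 1.55q → q* = 8.3089, p* = 160.7788.
With the tax, the buyer price exceeds the seller price by 13: (213.125 − 6.3q) − (147.9 + 1.55q) = 13 → q' = 6.6529.
Δq = 8.3089 − 6.6529 = 1.656; the wedge equals the tax, 13.
DWL = ½ × 1.656 × 13 = $10.76.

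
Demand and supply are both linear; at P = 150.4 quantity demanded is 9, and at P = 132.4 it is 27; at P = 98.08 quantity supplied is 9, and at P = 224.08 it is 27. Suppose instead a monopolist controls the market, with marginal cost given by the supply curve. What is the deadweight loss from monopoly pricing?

Demand slope = (132.4 − 150.4)/(27 − 9) = −1, so P = 159.4 − Q.
Supply slope = (224.08 − 98.08)/(27 − 9) = 7, so P = 35.08 + 7Q.
Competitive equilibrium: 159.4 − Q = 35.08 + 7Q → Q* = 15.54, P* = 143.86.
Marginal revenue: MR = 159.4 − 2Q. Set MR = MC: 159.4 − 2Q = 35.08 + 7Q → Q_m = 13.8133.
Price P_m = 159.4 − 1·13.8133 = 145.5867; MC(Q_m) = 35.08 + 7·13.8133 = 131.7731.
Competitive Q* = 15.54, so ΔQ = 1.7267; wedge = 145.5867 − 131.7731 = 13.8136.
The triangle = ½ × 1.7267 × 13.8136 = 11.93.

11.93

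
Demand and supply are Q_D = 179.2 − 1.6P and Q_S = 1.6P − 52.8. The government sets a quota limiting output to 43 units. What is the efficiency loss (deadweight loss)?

In inverse form: demand P = 112 − 0.625Q, supply P = 33 + 0.625Q.
Competitive equilibrium: 112 − 0.625Q = 33 + 0.625Q → Q* = 63.2, P* = 72.5.
At Q = 43: demand price = 112 − 0.625·43 = 85.125; supply price = 33 + 0.625·43 = 59.875.
ΔQ = 63.2 − 43 = 20.2; wedge = 85.125 − 59.875 = 25.25.
DWL = ½ × 20.2 × 25.25 = 255.025.

255.025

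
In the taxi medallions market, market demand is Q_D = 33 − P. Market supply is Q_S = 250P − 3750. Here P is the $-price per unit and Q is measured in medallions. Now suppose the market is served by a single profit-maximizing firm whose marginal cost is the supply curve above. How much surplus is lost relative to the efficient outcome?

In inverse form: demand P = 33 − Q, supply P = 15 + 0.004Q.
Competitive equilibrium: 33 − Q = 15 + 0.004Q → Q* = 17.9283, P* = 15.0717.
Marginal revenue: MR = 33 − 2Q. Set MR = MC: 33 − 2Q = 15 + 0.004Q → Q_m = 8.982.
Price P_m = 33 − 1·8.982 = 24.018; MC(Q_m) = 15 + 0.004·8.982 = 15.0359.
Competitive Q* = 17.9283, so ΔQ = 8.9463; wedge = 24.018 − 15.0359 = 8.9821.
Deadweight loss = ½ × 8.9463 × 8.9821 = $40.18.

$40.18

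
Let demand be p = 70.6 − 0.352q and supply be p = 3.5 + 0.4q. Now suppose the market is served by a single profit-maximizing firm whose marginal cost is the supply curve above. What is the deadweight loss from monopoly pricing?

304.33

Competitive equilibrium: 70.6 − 0.352q = 3.5 + 0.4q → q* = 89.2287, p* = 39.1915.
Marginal revenue: MR = 70.6 − 0.704q. Set MR = MC: 70.6 − 0.704q = 3.5 + 0.4q → q_m = 60.779.
Price p_m = 70.6 − 0.352·60.779 = 49.2058; MC(q_m) = 3.5 + 0.4·60.779 = 27.8116.
Competitive q* = 89.2287, so Δq = 28.4497; wedge = 49.2058 − 27.8116 = 21.3942.
Welfare loss = ½ × 28.4497 × 21.3942 = 304.33.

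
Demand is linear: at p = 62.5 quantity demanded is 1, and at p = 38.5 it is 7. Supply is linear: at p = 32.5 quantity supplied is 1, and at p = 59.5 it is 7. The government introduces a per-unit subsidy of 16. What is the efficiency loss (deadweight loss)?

Demand slope = (38.5 − 62.5)/(7 − 1) = −4, so p = 66.5 − 4q.
Supply slope = (59.5 − 32.5)/(7 − 1) = 4.5, so p = 28 + 4.5q.
Competitive equilibrium: 66.5 − 4q = 28 + 4.5q → q* = 4.5294, p* = 48.3824.
The subsidy lowers effective supply by 16: p = 12 + 4.5q.
New quantity: 66.5 − 4q = 12 + 4.5q → q' = 6.4118.
Overproduction Δq = 6.4118 − 4.5294 = 1.8824; wedge = subsidy = 16.
DWL = ½ × 1.8824 × 16 = 15.06.

15.06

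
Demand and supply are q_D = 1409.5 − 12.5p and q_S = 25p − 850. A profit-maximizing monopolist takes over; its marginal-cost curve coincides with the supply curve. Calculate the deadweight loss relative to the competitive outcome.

In inverse form: demand p = 112.76 − 0.08q, supply p = 34 + 0.04q.
Competitive equilibrium: 112.76 − 0.08q = 34 + 0.04q → q* = 656.33333, p* = 60.25333.
Marginal revenue: MR = 112.76 − 0.16q. Set MR = MC: 112.76 − 0.16q = 34 + 0.04q → q_m = 393.8.
Price p_m = 112.76 − 0.08·393.8 = 81.256; MC(q_m) = 34 + 0.04·393.8 = 49.752.
Competitive q* = 656.33333, so Δq = 262.53333; wedge = 81.256 − 49.752 = 31.504.
Deadweight loss = ½ × 262.53333 × 31.504 = 4135.43.

4135.43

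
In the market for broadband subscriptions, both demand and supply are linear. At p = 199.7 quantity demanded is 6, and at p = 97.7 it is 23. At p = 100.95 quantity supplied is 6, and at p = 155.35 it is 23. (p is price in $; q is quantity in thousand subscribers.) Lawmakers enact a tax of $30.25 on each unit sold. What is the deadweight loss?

$49.73 thousand

Demand slope = (97.7 − 199.7)/(23 − 6) = −6, so p = 235.7 − 6q.
Supply slope = (155.35 − 100.95)/(23 − 6) = 3.2, so p = 81.75 + 3.2q.
Competitive equilibrium: 235.7 − 6q = 81.75 + 3.2q → q* = 16.7337, p* = 135.2978.
With the tax, the buyer price exceeds the seller price by 30.25: (235.7 − 6q) − (81.75 + 3.2q) = 30.25 → q' = 13.4457.
Δq = 16.7337 − 13.4457 = 3.288; the wedge equals the tax, 30.25.
DWL = ½ × 3.288 × 30.25 = $49.73 thousand.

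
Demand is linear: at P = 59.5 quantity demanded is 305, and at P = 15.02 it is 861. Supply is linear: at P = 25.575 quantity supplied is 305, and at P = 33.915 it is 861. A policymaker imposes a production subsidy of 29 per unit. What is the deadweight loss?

Demand slope = (15.02 − 59.5)/(861 − 305) = −0.08, so P = 83.9 − 0.08Q.
Supply slope = (33.915 − 25.575)/(861 − 305) = 0.015, so P = 21 + 0.015Q.
Competitive equilibrium: 83.9 − 0.08Q = 21 + 0.015Q → Q* = 662.10526, P* = 30.93158.
The subsidy lowers effective supply by 29: P = 0.015Q − 8.
New quantity: 83.9 − 0.08Q = 0.015Q − 8 → Q' = 967.36842.
Overproduction ΔQ = 967.36842 − 662.10526 = 305.26316; wedge = subsidy = 29.
DWL = ½ × 305.26316 × 29 = 4426.32.

4426.32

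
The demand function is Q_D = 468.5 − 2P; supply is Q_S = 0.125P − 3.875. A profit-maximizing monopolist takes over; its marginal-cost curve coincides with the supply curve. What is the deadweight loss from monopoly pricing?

In inverse form: demand P = 234.25 − 0.5Q, supply P = 31 + 8Q.
Competitive equilibrium: 234.25 − 0.5Q = 31 + 8Q → Q* = 23.9118, P* = 222.2941.
Marginal revenue: MR = 234.25 − Q. Set MR = MC: 234.25 − Q = 31 + 8Q → Q_m = 22.5833.
Price P_m = 234.25 − 0.5·22.5833 = 222.9584; MC(Q_m) = 31 + 8·22.5833 = 211.6664.
Competitive Q* = 23.9118, so ΔQ = 1.3285; wedge = 222.9584 − 211.6664 = 11.292.
Deadweight loss = ½ × 1.3285 × 11.292 = 7.50.

7.50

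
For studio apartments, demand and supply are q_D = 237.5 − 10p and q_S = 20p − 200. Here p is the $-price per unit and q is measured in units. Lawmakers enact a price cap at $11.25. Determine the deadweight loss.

$333.33

In inverse form: demand p = 23.75 − 0.1q, supply p = 10 + 0.05q.
Competitive equilibrium: 23.75 − 0.1q = 10 + 0.05q → q* = 91.6667, p* = 14.5833.
At the ceiling p = 11.25, quantity supplied = (11.25 − 10)/0.05 = 25.
Willingness to pay at q' = 25: 23.75 − 0.1·25 = 21.25.
Δq = 91.6667 − 25 = 66.6667; wedge = 21.25 − 11.25 = 10.
Welfare loss = ½ × 66.6667 × 10 = $333.33.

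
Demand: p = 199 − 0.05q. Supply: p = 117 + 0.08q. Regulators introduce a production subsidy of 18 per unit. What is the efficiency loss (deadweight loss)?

1246.15

Competitive equilibrium: 199 − 0.05q = 117 + 0.08q → q* = 630.7692, p* = 167.4615.
The subsidy lowers effective supply by 18: p = 99 + 0.08q.
New quantity: 199 − 0.05q = 99 + 0.08q → q' = 769.2308.
Overproduction Δq = 769.2308 − 630.7692 = 138.4616; wedge = subsidy = 18.
DWL = ½ × 138.4616 × 18 = 1246.15.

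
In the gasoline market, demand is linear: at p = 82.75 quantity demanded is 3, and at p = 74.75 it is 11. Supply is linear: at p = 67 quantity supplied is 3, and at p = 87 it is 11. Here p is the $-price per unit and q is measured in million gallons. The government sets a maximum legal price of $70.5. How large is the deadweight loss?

$16.82 million

Demand slope = (74.75 − 82.75)/(11 − 3) = −1, so p = 85.75 − q.
Supply slope = (87 − 67)/(11 − 3) = 2.5, so p = 59.5 + 2.5q.
Competitive equilibrium: 85.75 − q = 59.5 + 2.5q → q* = 7.5, p* = 78.25.
At the ceiling p = 70.5, quantity supplied = (70.5 − 59.5)/2.5 = 4.4.
Willingness to pay at q' = 4.4: 85.75 − 1·4.4 = 81.35.
Δq = 7.5 − 4.4 = 3.1; wedge = 81.35 − 70.5 = 10.85.
Welfare loss = ½ × 3.1 × 10.85 = $16.82 million.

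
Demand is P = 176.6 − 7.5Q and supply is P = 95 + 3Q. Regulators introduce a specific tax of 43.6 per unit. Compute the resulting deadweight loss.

Competitive equilibrium: 176.6 − 7.5Q = 95 + 3Q → Q* = 7.7714, P* = 118.3143.
With the tax, the buyer price exceeds the seller price by 43.6: (176.6 − 7.5Q) − (95 + 3Q) = 43.6 → Q' = 3.619.
ΔQ = 7.7714 − 3.619 = 4.1524; the wedge equals the tax, 43.6.
Welfare loss = ½ × 4.1524 × 43.6 = 90.52.

90.52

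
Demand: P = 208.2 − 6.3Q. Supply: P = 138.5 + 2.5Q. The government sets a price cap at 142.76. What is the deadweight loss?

170.03

Competitive equilibrium: 208.2 − 6.3Q = 138.5 + 2.5Q → Q* = 7.92045, P* = 158.30114.
At the ceiling P = 142.76, quantity supplied = (142.76 − 138.5)/2.5 = 1.704.
Willingness to pay at Q' = 1.704: 208.2 − 6.3·1.704 = 197.4648.
ΔQ = 7.92045 − 1.704 = 6.21645; wedge = 197.4648 − 142.76 = 54.7048.
The triangle = ½ × 6.21645 × 54.7048 = 170.03.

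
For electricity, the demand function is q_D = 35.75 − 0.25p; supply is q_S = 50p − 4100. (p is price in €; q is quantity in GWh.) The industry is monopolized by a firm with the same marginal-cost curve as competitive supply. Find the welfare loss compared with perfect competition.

In inverse form: demand p = 143 − 4q, supply p = 82 + 0.02q.
Competitive equilibrium: 143 − 4q = 82 + 0.02q → q* = 15.1741, p* = 82.3035.
Marginal revenue: MR = 143 − 8q. Set MR = MC: 143 − 8q = 82 + 0.02q → q_m = 7.606.
Price p_m = 143 − 4·7.606 = 112.576; MC(q_m) = 82 + 0.02·7.606 = 82.1521.
Competitive q* = 15.1741, so Δq = 7.5681; wedge = 112.576 − 82.1521 = 30.4239.
Welfare loss = ½ × 7.5681 × 30.4239 = €115.13.

€115.13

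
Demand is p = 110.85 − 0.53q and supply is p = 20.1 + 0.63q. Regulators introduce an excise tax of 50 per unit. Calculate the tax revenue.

1756.47

Competitive equilibrium: 110.85 − 0.53q = 20.1 + 0.63q → q* = 78.2328, p* = 69.3866.
With the tax, the buyer price exceeds the seller price by 50: (110.85 − 0.53q) − (20.1 + 0.63q) = 50 → q' = 35.1293.
Tax revenue = 50 × 35.1293 = 1756.47.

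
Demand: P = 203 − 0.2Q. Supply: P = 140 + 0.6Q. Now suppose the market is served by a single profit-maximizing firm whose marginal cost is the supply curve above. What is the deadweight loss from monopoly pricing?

99.225

Competitive equilibrium: 203 − 0.2Q = 140 + 0.6Q → Q* = 78.75, P* = 187.25.
Marginal revenue: MR = 203 − 0.4Q. Set MR = MC: 203 − 0.4Q = 140 + 0.6Q → Q_m = 63.
Price P_m = 203 − 0.2·63 = 190.4; MC(Q_m) = 140 + 0.6·63 = 177.8.
Competitive Q* = 78.75, so ΔQ = 15.75; wedge = 190.4 − 177.8 = 12.6.
Welfare loss = ½ × 15.75 × 12.6 = 99.225.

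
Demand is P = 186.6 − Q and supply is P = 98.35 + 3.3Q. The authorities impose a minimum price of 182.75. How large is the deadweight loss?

597.69

Competitive equilibrium: 186.6 − Q = 98.35 + 3.3Q → Q* = 20.52326, P* = 166.07674.
At the floor P = 182.75, quantity demanded = (186.6 − 182.75)/1 = 3.85.
Sellers' marginal cost at Q' = 3.85: 98.35 + 3.3·3.85 = 111.055.
ΔQ = 20.52326 − 3.85 = 16.67326; wedge = 182.75 − 111.055 = 71.695.
Welfare loss = ½ × 16.67326 × 71.695 = 597.69.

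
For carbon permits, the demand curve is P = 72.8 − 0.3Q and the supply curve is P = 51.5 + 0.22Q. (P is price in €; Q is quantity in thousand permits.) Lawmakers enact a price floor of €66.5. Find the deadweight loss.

Competitive equilibrium: 72.8 − 0.3Q = 51.5 + 0.22Q → Q* = 40.9615, P* = 60.5115.
At the floor P = 66.5, quantity demanded = (72.8 − 66.5)/0.3 = 21.
Sellers' marginal cost at Q' = 21: 51.5 + 0.22·21 = 56.12.
ΔQ = 40.9615 − 21 = 19.9615; wedge = 66.5 − 56.12 = 10.38.
Welfare loss = ½ × 19.9615 × 10.38 = €103.60 thousand.

€103.60 thousand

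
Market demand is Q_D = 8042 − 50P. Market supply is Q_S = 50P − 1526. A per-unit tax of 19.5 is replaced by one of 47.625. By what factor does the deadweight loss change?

In inverse form: demand P = 160.84 − 0.02Q, supply P = 30.52 + 0.02Q.
Competitive equilibrium: 160.84 − 0.02Q = 30.52 + 0.02Q → Q* = 3258, P* = 95.68.
For a per-unit tax t: ΔQ = t/0.04, so DWL = ½·t·(t/0.04) = t²/0.08.
At t = 19.5: DWL = 4753.125. At t = 47.625: DWL = 28351.758.
Ratio = (47.625/19.5)² = 5.965.

5.965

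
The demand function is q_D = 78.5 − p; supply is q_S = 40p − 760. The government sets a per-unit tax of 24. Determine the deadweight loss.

In inverse form: demand p = 78.5 − q, supply p = 19 + 0.025q.
Competitive equilibrium: 78.5 − q = 19 + 0.025q → q* = 58.0488, p* = 20.4512.
With the tax, the buyer price exceeds the seller price by 24: (78.5 − q) − (19 + 0.025q) = 24 → q' = 34.6341.
Δq = 58.0488 − 34.6341 = 23.4147; the wedge equals the tax, 24.
Deadweight loss = ½ × 23.4147 × 24 = 280.98.

280.98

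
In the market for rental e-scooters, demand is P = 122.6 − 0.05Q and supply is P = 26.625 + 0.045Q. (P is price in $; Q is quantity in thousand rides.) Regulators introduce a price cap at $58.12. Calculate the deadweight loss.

Competitive equilibrium: 122.6 − 0.05Q = 26.625 + 0.045Q → Q* = 1010.26316, P* = 72.08684.
At the ceiling P = 58.12, quantity supplied = (58.12 − 26.625)/0.045 = 699.88889.
Willingness to pay at Q' = 699.88889: 122.6 − 0.05·699.88889 = 87.60556.
ΔQ = 1010.26316 − 699.88889 = 310.37427; wedge = 87.60556 − 58.12 = 29.48556.
Deadweight loss = ½ × 310.37427 × 29.48556 = $4575.78 thousand.

$4575.78 thousand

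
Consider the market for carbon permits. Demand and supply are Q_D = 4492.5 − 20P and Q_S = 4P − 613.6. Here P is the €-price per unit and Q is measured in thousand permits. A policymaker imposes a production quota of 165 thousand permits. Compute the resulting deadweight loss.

€786.63 thousand

In inverse form: demand P = 224.625 − 0.05Q, supply P = 153.4 + 0.25Q.
Competitive equilibrium: 224.625 − 0.05Q = 153.4 + 0.25Q → Q* = 237.4167, P* = 212.7542.
At Q = 165: demand price = 224.625 − 0.05·165 = 216.375; supply price = 153.4 + 0.25·165 = 194.65.
ΔQ = 237.4167 − 165 = 72.4167; wedge = 216.375 − 194.65 = 21.725.
The triangle = ½ × 72.4167 × 21.725 = €786.63 thousand.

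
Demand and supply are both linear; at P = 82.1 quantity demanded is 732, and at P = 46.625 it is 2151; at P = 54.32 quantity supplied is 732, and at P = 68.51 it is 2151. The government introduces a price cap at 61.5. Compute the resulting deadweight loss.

100.32

Demand slope = (46.625 − 82.1)/(2151 − 732) = −0.025, so P = 100.4 − 0.025Q.
Supply slope = (68.51 − 54.32)/(2151 − 732) = 0.01, so P = 47 + 0.01Q.
Competitive equilibrium: 100.4 − 0.025Q = 47 + 0.01Q → Q* = 1525.7143, P* = 62.2571.
At the ceiling P = 61.5, quantity supplied = (61.5 − 47)/0.01 = 1450.
Willingness to pay at Q' = 1450: 100.4 − 0.025·1450 = 64.15.
ΔQ = 1525.7143 − 1450 = 75.7143; wedge = 64.15 − 61.5 = 2.65.
Welfare loss = ½ × 75.7143 × 2.65 = 100.32.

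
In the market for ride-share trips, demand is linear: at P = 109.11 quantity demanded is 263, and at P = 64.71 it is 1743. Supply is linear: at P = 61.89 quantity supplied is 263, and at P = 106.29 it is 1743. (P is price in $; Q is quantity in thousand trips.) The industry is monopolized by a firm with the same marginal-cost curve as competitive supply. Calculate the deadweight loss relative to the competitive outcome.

Demand slope = (64.71 − 109.11)/(1743 − 263) = −0.03, so P = 117 − 0.03Q.
Supply slope = (106.29 − 61.89)/(1743 − 263) = 0.03, so P = 54 + 0.03Q.
Competitive equilibrium: 117 − 0.03Q = 54 + 0.03Q → Q* = 1050, P* = 85.5.
Marginal revenue: MR = 117 − 0.06Q. Set MR = MC: 117 − 0.06Q = 54 + 0.03Q → Q_m = 700.
Price P_m = 117 − 0.03·700 = 96; MC(Q_m) = 54 + 0.03·700 = 75.
Competitive Q* = 1050, so ΔQ = 350; wedge = 96 − 75 = 21.
Deadweight loss = ½ × 350 × 21 = $3675 thousand.

$3675 thousand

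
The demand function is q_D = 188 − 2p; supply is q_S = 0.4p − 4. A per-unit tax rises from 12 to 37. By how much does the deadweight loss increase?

204.17

In inverse form: demand p = 94 − 0.5q, supply p = 10 + 2.5q.
Competitive equilibrium: 94 − 0.5q = 10 + 2.5q → q* = 28, p* = 80.
For a per-unit tax t: Δq = t/3, so DWL = ½·t·(t/3) = t²/6.
At t = 12: DWL = 24. At t = 37: DWL = 228.167.
Increase = 228.167 − 24 = 204.17.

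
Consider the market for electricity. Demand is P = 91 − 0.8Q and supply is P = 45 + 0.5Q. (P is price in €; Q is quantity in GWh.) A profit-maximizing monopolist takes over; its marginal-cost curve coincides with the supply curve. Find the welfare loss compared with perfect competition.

€118.11

Competitive equilibrium: 91 − 0.8Q = 45 + 0.5Q → Q* = 35.3846, P* = 62.6923.
Marginal revenue: MR = 91 − 1.6Q. Set MR = MC: 91 − 1.6Q = 45 + 0.5Q → Q_m = 21.9048.
Price P_m = 91 − 0.8·21.9048 = 73.4762; MC(Q_m) = 45 + 0.5·21.9048 = 55.9524.
Competitive Q* = 35.3846, so ΔQ = 13.4798; wedge = 73.4762 − 55.9524 = 17.5238.
The triangle = ½ × 13.4798 × 17.5238 = €118.11.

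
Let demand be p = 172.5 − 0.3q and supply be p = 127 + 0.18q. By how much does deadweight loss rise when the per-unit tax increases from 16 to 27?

Competitive equilibrium: 172.5 − 0.3q = 127 + 0.18q → q* = 94.7917, p* = 144.0625.
For a per-unit tax t: Δq = t/0.48, so DWL = ½·t·(t/0.48) = t²/0.96.
At t = 16: DWL = 266.667. At t = 27: DWL = 759.375.
Increase = 759.375 − 266.667 = 492.71.

492.71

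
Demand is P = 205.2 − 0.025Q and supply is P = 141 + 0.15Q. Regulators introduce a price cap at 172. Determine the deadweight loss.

2245.34

Competitive equilibrium: 205.2 − 0.025Q = 141 + 0.15Q → Q* = 366.85714, P* = 196.02857.
At the ceiling P = 172, quantity supplied = (172 − 141)/0.15 = 206.66667.
Willingness to pay at Q' = 206.66667: 205.2 − 0.025·206.66667 = 200.03333.
ΔQ = 366.85714 − 206.66667 = 160.19047; wedge = 200.03333 − 172 = 28.03333.
The triangle = ½ × 160.19047 × 28.03333 = 2245.34.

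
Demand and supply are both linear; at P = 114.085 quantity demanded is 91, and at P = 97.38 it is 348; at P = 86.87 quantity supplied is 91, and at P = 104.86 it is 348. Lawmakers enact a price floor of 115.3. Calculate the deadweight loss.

3275.47

Demand slope = (97.38 − 114.085)/(348 − 91) = −0.065, so P = 120 − 0.065Q.
Supply slope = (104.86 − 86.87)/(348 − 91) = 0.07, so P = 80.5 + 0.07Q.
Competitive equilibrium: 120 − 0.065Q = 80.5 + 0.07Q → Q* = 292.5926, P* = 100.9815.
At the floor P = 115.3, quantity demanded = (120 − 115.3)/0.065 = 72.3077.
Sellers' marginal cost at Q' = 72.3077: 80.5 + 0.07·72.3077 = 85.5615.
ΔQ = 292.5926 − 72.3077 = 220.2849; wedge = 115.3 − 85.5615 = 29.7385.
Deadweight loss = ½ × 220.2849 × 29.7385 = 3275.47.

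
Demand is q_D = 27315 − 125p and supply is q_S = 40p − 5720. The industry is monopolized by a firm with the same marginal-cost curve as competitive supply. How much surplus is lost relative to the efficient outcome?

In inverse form: demand p = 218.52 − 0.008q, supply p = 143 + 0.025q.
Competitive equilibrium: 218.52 − 0.008q = 143 + 0.025q → q* = 2288.4848, p* = 200.2121.
Marginal revenue: MR = 218.52 − 0.016q. Set MR = MC: 218.52 − 0.016q = 143 + 0.025q → q_m = 1841.9512.
Price p_m = 218.52 − 0.008·1841.9512 = 203.7844; MC(q_m) = 143 + 0.025·1841.9512 = 189.0488.
Competitive q* = 2288.4848, so Δq = 446.5336; wedge = 203.7844 − 189.0488 = 14.7356.
Welfare loss = ½ × 446.5336 × 14.7356 = 3289.97.

3289.97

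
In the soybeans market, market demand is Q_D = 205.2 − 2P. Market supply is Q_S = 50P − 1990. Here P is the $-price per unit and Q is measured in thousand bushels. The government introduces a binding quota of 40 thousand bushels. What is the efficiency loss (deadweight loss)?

In inverse form: demand P = 102.6 − 0.5Q, supply P = 39.8 + 0.02Q.
Competitive equilibrium: 102.6 − 0.5Q = 39.8 + 0.02Q → Q* = 120.7692, P* = 42.2154.
At Q = 40: demand price = 102.6 − 0.5·40 = 82.6; supply price = 39.8 + 0.02·40 = 40.6.
ΔQ = 120.7692 − 40 = 80.7692; wedge = 82.6 − 40.6 = 42.
Welfare loss = ½ × 80.7692 × 42 = $1696.15 thousand.

$1696.15 thousand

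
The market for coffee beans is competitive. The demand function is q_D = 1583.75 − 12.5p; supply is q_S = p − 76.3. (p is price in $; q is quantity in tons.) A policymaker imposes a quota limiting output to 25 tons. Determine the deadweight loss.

In inverse form: demand p = 126.7 − 0.08q, supply p = 76.3 + q.
Competitive equilibrium: 126.7 − 0.08q = 76.3 + q → q* = 46.6667, p* = 122.9667.
At q = 25: demand price = 126.7 − 0.08·25 = 124.7; supply price = 76.3 + 1·25 = 101.3.
Δq = 46.6667 − 25 = 21.6667; wedge = 124.7 − 101.3 = 23.4.
Welfare loss = ½ × 21.6667 × 23.4 = $253.50.

$253.50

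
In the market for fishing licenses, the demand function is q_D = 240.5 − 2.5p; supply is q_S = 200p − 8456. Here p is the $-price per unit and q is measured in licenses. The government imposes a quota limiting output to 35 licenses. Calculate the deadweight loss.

In inverse form: demand p = 96.2 − 0.4q, supply p = 42.28 + 0.005q.
Competitive equilibrium: 96.2 − 0.4q = 42.28 + 0.005q → q* = 133.1358, p* = 42.9457.
At q = 35: demand price = 96.2 − 0.4·35 = 82.2; supply price = 42.28 + 0.005·35 = 42.455.
Δq = 133.1358 − 35 = 98.1358; wedge = 82.2 − 42.455 = 39.745.
Deadweight loss = ½ × 98.1358 × 39.745 = $1950.20.

$1950.20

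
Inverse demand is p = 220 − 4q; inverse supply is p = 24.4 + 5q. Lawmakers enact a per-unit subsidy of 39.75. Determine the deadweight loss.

87.78

Competitive equilibrium: 220 − 4q = 24.4 + 5q → q* = 21.7333, p* = 133.0667.
The subsidy lowers effective supply by 39.75: p = 5q − 15.35.
New quantity: 220 − 4q = 5q − 15.35 → q' = 26.15.
Overproduction Δq = 26.15 − 21.7333 = 4.4167; wedge = subsidy = 39.75.
The triangle = ½ × 4.4167 × 39.75 = 87.78.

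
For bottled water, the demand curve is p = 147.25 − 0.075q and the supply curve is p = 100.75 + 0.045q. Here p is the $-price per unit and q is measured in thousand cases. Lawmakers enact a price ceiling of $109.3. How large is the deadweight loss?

Competitive equilibrium: 147.25 − 0.075q = 100.75 + 0.045q → q* = 387.5, p* = 118.1875.
At the ceiling p = 109.3, quantity supplied = (109.3 − 100.75)/0.045 = 190.
Willingness to pay at q' = 190: 147.25 − 0.075·190 = 133.
Δq = 387.5 − 190 = 197.5; wedge = 133 − 109.3 = 23.7.
Welfare loss = ½ × 197.5 × 23.7 = $2340.375 thousand.

$2340.375 thousand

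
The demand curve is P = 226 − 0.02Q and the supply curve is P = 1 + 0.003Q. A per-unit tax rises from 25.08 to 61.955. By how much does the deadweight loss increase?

69769.90

Competitive equilibrium: 226 − 0.02Q = 1 + 0.003Q → Q* = 9782.6087, P* = 30.3478.
For a per-unit tax t: ΔQ = t/0.023, so DWL = ½·t·(t/0.023) = t²/0.046.
At t = 25.08: DWL = 13674.0522. At t = 61.955: DWL = 83443.9571.
Increase = 83443.9571 − 13674.0522 = 69769.90.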